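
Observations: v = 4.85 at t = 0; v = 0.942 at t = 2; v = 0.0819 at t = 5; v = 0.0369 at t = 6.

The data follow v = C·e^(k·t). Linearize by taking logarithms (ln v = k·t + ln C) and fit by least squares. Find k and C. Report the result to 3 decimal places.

Let Y = ln v. Fitting Y = k·t + ln C by least squares:
Σt = 13.0000, Σ(t)² = 65.0000, Σln v = -4.2826, Σt·ln v = -32.4280.
Equations: 65.0000·k + 13.0000·ln C = -32.4280;  13.0000·k + 4·ln C = -4.2826.
Δ = 65.0000·4 − (13.0000)² = 91.0000; k = (-32.4280·4 − 13.0000·-4.2826)/91.0000 = -0.81361, ln C = (65.0000·-4.2826 − 13.0000·-32.4280)/91.0000 = 1.57360, so C = exp(1.57360) = 4.82397.

k = -0.814, C = 4.824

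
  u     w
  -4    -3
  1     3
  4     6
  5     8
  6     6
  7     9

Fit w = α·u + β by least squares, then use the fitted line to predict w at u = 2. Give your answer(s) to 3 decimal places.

ŵ = 3.620

Sums needed: Σu·u = 143, Σu = 19, Σ1 = 6.
For Mᵀw: Σu·w = 178, Σw = 29.
So MᵀM·[α, β]ᵀ = Mᵀw: [[143, 19]; [19, 6]]·[α, β]ᵀ = [178, 29]ᵀ.
Eliminating β: 6·(row 1) − 19·(row 2) gives 497·α = 6·178 − 19·29 = 517, so α = 517/497.
Then β = (29 − 19·(517/497))/6 = 765/497.
At u = 2: ŵ = (517/497)·(2) + (765/497)·(1) = 257/71.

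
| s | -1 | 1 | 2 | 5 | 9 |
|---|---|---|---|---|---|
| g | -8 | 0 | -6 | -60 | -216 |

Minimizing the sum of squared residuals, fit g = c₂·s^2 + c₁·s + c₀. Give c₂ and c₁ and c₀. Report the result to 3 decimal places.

c₂ = -3.051, c₁ = 3.561, c₀ = -1.052

Entries of AᵀA: Σs^2·s^2 = 7204, Σs^2·s = 862, Σs^2 = 112, Σs·s = 112, Σs = 16, Σ1 = 5.
Moment sums: Σs^2·g = -19028, Σs·g = -2248, Σg = -290.
AᵀA·[c₂, c₁, c₀]ᵀ = Aᵀg becomes [[7204, 862, 112]; [862, 112, 16]; [112, 16, 5]]·[c₂, c₁, c₀]ᵀ = [-19028, -2248, -290]ᵀ.
Row-reducing yields c₂ = -121492/39819, c₁ = 141814/39819, c₀ = -1074/1021.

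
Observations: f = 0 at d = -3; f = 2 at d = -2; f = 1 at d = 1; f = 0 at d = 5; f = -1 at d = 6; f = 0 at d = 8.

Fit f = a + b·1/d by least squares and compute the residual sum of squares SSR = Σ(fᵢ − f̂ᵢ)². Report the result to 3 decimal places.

SSR = 5.225

Compute the Gram sums: Σ1 = 6, Σ1/d = 79/120, Σ1/d·1/d = 20801/14400.
Right-hand side: Σf = 2, Σ1/d·f = -1/6.
Normal equations: [[6, 79/120]; [79/120, 20801/14400]]·[a, b]ᵀ = [2, -1/6]ᵀ.
Eliminating b: (20801/14400)·(row 1) − (79/120)·(row 2) gives (23713/2880)·a = (20801/14400)·2 − (79/120)·(-1/6) = 2399/800, so a = 43182/118565.
Then b = ((-1/6) − (79/120)·(43182/118565))/(20801/14400) = -6672/23713.
Residuals: -54302/118565, 177268/118565, 108743/118565, -7302/23713, -156187/118565, -39012/118565; SSR = 619466/118565.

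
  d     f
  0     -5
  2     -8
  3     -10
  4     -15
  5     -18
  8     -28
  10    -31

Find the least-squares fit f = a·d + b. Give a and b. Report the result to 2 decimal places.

a = -2.85, b = -3.41

With design matrix X, XᵀX = [[218, 32]; [32, 7]] and Xᵀf = [-730, -115]ᵀ.
det = 218·7 − 32² = 502.
a = ((-730)·7 − 32·(-115))/502 = -715/251; b = (218·(-115) − 32·(-730))/502 = -855/251.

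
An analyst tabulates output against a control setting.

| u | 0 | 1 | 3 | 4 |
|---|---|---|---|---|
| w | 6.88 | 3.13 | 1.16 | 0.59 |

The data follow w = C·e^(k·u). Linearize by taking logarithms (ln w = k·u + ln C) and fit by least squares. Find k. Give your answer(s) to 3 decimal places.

Taking logs, ln w = k·u + ln C, so regress ln w on u.
Over the data: Σu = 8.0000, Σ(u)² = 26.0000, Σln w = 2.6904, Σu·ln w = -0.5242.
Normal system: [[26.0000, 8.0000]; [8.0000, 4]]·[k, ln C]ᵀ = [-0.5242, 2.6904]ᵀ.
Solving (det = 40.0000): k = -0.59051, ln C = 1.85363.

k = -0.591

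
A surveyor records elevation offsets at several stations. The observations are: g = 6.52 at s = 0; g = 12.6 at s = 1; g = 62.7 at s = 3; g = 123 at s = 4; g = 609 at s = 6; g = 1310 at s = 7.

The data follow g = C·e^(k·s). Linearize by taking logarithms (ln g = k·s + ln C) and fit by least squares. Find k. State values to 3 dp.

k = 0.762

Let Y = ln g. Fitting Y = k·s + ln C by least squares:
Σs = 21.0000, Σ(s)² = 111.0000, Σln g = 26.9487, Σs·ln g = 122.9129.
Equations: 111.0000·k + 21.0000·ln C = 122.9129;  21.0000·k + 6·ln C = 26.9487.
Solving (det = 225.0000): k = 0.76246, ln C = 1.82283.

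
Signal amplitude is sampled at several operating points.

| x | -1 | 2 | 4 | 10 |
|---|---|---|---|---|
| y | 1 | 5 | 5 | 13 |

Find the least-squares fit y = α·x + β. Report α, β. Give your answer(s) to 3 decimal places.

Entries of AᵀA: Σx·x = 121, Σx = 15, Σ1 = 4.
Moment sums: Σx·y = 159, Σy = 24.
AᵀA·[α, β]ᵀ = Aᵀy becomes [[121, 15]; [15, 4]]·[α, β]ᵀ = [159, 24]ᵀ.
Determinant 121·4 − 15² = 259.
α = (159·4 − 15·24)/259 = 276/259; β = (121·24 − 15·159)/259 = 519/259.

α = 1.066, β = 2.004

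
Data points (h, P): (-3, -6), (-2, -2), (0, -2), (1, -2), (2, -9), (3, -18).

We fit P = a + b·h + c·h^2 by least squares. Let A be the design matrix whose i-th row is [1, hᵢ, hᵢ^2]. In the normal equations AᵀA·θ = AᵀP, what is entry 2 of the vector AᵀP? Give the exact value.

-52

Entry 2 ↔ basis h, so (AᵀP)_{2} = Σᵢ (h)·Pᵢ = (-3)·(-6) + (-2)·(-2) + (0)·(-2) + (1)·(-2) + (2)·(-9) + (3)·(-18) = -52.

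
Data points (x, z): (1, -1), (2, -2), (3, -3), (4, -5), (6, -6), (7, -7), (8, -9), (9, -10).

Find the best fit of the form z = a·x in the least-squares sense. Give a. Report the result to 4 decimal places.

Normal-equation sums: Σx·x = 260.
Right-hand side: Σx·z = -281.
Hence a = -281 / 260 ≈ -1.08077.

a = -1.0808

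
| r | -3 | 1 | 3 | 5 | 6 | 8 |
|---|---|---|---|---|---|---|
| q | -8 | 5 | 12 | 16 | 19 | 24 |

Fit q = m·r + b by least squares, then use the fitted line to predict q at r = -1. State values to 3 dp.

q̂ = -1.237

Setting ∂/∂m … = 0 gives: 144·m + 20·b = 451;  20·m + 6·b = 68.
(Σr·r = 144, Σr = 20, Σ1 = 6, Σr·q = 451, Σq = 68.)
Eliminating b: 6·(row 1) − 20·(row 2) gives 464·m = 6·451 − 20·68 = 1346, so m = 673/232.
Then b = (68 − 20·(673/232))/6 = 193/116.
At r = -1: q̂ = (673/232)·(-1) + (193/116)·(1) = -287/232.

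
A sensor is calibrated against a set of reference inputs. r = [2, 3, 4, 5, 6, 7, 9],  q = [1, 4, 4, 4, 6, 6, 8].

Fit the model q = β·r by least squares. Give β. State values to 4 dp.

Sums needed: Σr·r = 220.
Moment sums: Σr·q = 200.
β = 200/220 = 0.909091.

β = 0.9091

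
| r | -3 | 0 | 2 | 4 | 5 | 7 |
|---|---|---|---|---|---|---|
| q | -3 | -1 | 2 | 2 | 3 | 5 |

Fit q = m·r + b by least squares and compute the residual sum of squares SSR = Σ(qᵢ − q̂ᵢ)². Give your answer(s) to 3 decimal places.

SSR = 1.623

The normal equations are: 103·m + 15·b = 71;  15·m + 6·b = 8.
(Σr·r = 103, Σr = 15, Σ1 = 6, Σr·q = 71, Σq = 8.)
Δ = 103·6 − 15² = 393.
m = (71·6 − 15·8)/393 = 102/131; b = (103·8 − 15·71)/393 = -241/393.
Residuals: -20/393, -152/393, 415/393, -197/393, -110/393, 64/393; SSR = 638/393.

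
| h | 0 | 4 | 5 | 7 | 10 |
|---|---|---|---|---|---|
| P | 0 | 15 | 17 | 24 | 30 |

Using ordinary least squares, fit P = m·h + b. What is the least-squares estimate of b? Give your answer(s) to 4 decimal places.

Compute the Gram sums: Σh·h = 190, Σh = 26, Σ1 = 5.
Moment sums: Σh·P = 613, ΣP = 86.
So AᵀA·[m, b]ᵀ = AᵀP: [[190, 26]; [26, 5]]·[m, b]ᵀ = [613, 86]ᵀ.
Eliminating b: 5·(row 1) − 26·(row 2) gives 274·m = 5·613 − 26·86 = 829, so m = 829/274.
Then b = (86 − 26·(829/274))/5 = 201/137.

b = 1.4672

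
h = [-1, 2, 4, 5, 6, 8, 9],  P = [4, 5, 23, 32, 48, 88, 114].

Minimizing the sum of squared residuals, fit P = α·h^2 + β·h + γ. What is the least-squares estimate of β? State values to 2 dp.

From the data, Σh^2·h^2 = 12851, Σh^2·h = 1653, Σh^2 = 227, Σh·h = 227, Σh = 33, Σ1 = 7.
Right-hand side: Σh^2·P = 17786, Σh·P = 2276, ΣP = 314.
So AᵀA·[α, β, γ]ᵀ = AᵀP: [[12851, 1653, 227]; [1653, 227, 33]; [227, 33, 7]]·[α, β, γ]ᵀ = [17786, 2276, 314]ᵀ.
Inverting the 3×3 Gram matrix, [α, β, γ]ᵀ = [1388/917, -11107/9170, 13593/9170]ᵀ.

β = -1.21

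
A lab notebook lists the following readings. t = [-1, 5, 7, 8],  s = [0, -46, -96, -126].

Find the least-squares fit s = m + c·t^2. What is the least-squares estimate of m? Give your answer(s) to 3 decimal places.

m = 2.796

MᵀM·[m, c]ᵀ = Mᵀs reads: 4·m + 139·c = -268;  139·m + 7123·c = -13918.
(Σ1 = 4, Σt^2 = 139, Σt^2·t^2 = 7123, Σs = -268, Σt^2·s = -13918.)
Δ = 4·7123 − 139² = 9171.
m = ((-268)·7123 − 139·(-13918))/9171 = 8546/3057; c = (4·(-13918) − 139·(-268))/9171 = -6140/3057.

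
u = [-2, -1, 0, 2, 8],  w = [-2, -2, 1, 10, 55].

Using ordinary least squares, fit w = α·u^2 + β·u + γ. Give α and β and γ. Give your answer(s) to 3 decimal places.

Normal-equation sums: Σu^2·u^2 = 4129, Σu^2·u = 511, Σu^2 = 73, Σu·u = 73, Σu = 7, Σ1 = 5.
Right-hand side: Σu^2·w = 3550, Σu·w = 466, Σw = 62.
Normal equations: [[4129, 511, 73]; [511, 73, 7]; [73, 7, 5]]·[α, β, γ]ᵀ = [3550, 466, 62]ᵀ.
Solving the 3×3 system (Gaussian elimination) gives α = 632/1379, β = 598/197, γ = 2012/1379.

α = 0.458, β = 3.036, γ = 1.459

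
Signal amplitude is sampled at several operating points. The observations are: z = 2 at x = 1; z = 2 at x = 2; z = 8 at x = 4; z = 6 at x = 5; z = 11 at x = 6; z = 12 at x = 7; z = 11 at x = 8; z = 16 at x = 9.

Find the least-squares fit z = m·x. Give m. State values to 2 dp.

Sums needed: Σx·x = 276.
Moment sums: Σx·z = 450.
Hence m = 450 / 276 ≈ 1.63043.

m = 1.63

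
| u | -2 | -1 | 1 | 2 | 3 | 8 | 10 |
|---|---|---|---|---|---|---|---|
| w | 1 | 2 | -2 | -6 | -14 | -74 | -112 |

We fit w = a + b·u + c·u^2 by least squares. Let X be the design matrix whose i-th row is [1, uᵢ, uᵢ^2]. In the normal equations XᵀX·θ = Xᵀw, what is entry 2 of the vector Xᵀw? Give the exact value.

Entry 2 ↔ basis u, so (Xᵀw)_{2} = Σᵢ (u)·wᵢ = (-2)·(1) + (-1)·(2) + (1)·(-2) + (2)·(-6) + (3)·(-14) + (8)·(-74) + (10)·(-112) = -1772.

-1772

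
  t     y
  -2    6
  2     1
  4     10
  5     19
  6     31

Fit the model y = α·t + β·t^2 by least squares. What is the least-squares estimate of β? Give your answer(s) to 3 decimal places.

Compute the Gram sums: Σt·t = 85, Σt·t^2 = 405, Σt^2·t^2 = 2209.
Right-hand side: Σt·y = 311, Σt^2·y = 1779.
Eliminating β: 2209·(row 1) − 405·(row 2) gives 23740·α = 2209·311 − 405·1779 = -33496, so α = -8374/5935.
Then β = (1779 − 405·(-8374/5935))/2209 = 1263/1187.

β = 1.064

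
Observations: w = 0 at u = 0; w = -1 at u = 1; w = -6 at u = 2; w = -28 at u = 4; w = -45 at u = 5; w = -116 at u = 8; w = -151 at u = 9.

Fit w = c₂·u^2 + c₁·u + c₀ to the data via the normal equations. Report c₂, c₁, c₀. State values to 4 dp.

Compute the Gram sums: Σu^2·u^2 = 11555, Σu^2·u = 1439, Σu^2 = 191, Σu·u = 191, Σu = 29, Σ1 = 7.
And Σu^2·w = -21253, Σu·w = -2637, Σw = -347.
Normal equations: [[11555, 1439, 191]; [1439, 191, 29]; [191, 29, 7]]·[c₂, c₁, c₀]ᵀ = [-21253, -2637, -347]ᵀ.
Inverting the 3×3 Gram matrix, [c₂, c₁, c₀]ᵀ = [-101770/52401, 43279/52401, -8/17467]ᵀ.

c₂ = -1.9421, c₁ = 0.8259, c₀ = -0.0005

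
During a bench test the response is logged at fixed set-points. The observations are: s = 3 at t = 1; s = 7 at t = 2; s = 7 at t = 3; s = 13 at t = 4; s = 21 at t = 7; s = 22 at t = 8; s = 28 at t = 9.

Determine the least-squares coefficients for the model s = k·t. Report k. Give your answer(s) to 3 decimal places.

k = 2.969

The normal system XᵀX·[k]ᵀ = Xᵀs is [[224]]·[k]ᵀ = [665]ᵀ.
Hence k = 665 / 224 ≈ 2.96875.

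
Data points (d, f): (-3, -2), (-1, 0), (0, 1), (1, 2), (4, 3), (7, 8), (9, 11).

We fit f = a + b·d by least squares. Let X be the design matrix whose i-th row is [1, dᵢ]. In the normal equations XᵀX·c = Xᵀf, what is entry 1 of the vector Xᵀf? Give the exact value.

Entry 1 ↔ basis 1, so (Xᵀf)_{1} = Σᵢ fᵢ = (1)·(-2) + (1)·(0) + (1)·(1) + (1)·(2) + (1)·(3) + (1)·(8) + (1)·(11) = 23.

23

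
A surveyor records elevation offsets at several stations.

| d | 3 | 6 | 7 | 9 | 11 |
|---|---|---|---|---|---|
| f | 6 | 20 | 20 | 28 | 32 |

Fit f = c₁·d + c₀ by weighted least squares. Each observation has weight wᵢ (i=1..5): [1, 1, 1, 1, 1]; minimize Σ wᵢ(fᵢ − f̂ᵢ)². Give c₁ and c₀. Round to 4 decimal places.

c₁ = 3.2283, c₀ = -2.0435

Normal-equation sums: Σwᵢ·d·d = 296, Σwᵢ·d = 36, Σwᵢ·1 = 5.
Right-hand side: Σwᵢ·d·f = 882, Σwᵢ·f = 106.
Eliminating c₀: 5·(row 1) − 36·(row 2) gives 184·c₁ = 5·882 − 36·106 = 594, so c₁ = 297/92.
Then c₀ = (106 − 36·(297/92))/5 = -47/23.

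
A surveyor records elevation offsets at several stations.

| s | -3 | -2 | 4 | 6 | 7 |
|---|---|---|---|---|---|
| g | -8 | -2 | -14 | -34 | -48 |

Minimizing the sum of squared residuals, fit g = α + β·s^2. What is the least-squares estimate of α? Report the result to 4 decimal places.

α = 1.7949

Compute the Gram sums: Σ1 = 5, Σs^2 = 114, Σs^2·s^2 = 4050.
And Σg = -106, Σs^2·g = -3880.
Δ = 5·4050 − 114² = 7254.
α = ((-106)·4050 − 114·(-3880))/7254 = 70/39; β = (5·(-3880) − 114·(-106))/7254 = -118/117.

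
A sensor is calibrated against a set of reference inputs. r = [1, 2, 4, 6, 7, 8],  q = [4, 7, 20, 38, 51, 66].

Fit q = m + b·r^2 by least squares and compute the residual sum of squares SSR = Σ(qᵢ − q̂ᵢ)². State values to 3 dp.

Normal-equation sums: Σ1 = 6, Σr^2 = 170, Σr^2·r^2 = 8066.
And Σq = 186, Σr^2·q = 8443.
Δ = 6·8066 − 170² = 19496.
m = (186·8066 − 170·8443)/19496 = 32483/9748; b = (6·8443 − 170·186)/19496 = 9519/9748.
Residuals: -1505/4874, -2323/9748, 10173/9748, -4743/9748, -883/4874, 1669/9748; SSR = 15013/9748.

SSR = 1.540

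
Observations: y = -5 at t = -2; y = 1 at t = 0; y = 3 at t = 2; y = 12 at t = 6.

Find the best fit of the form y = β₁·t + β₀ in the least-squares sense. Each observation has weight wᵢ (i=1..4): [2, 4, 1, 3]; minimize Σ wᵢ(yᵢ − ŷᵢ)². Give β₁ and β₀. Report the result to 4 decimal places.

β₁ = 2.0042, β₀ = 0.0932

XᵀWX·[β₁, β₀]ᵀ = XᵀWy reads: 120·β₁ + 16·β₀ = 242;  16·β₁ + 10·β₀ = 33.
(Σwᵢ·t·t = 120, Σwᵢ·t = 16, Σwᵢ·1 = 10, Σwᵢ·t·y = 242, Σwᵢ·y = 33.)
Determinant 120·10 − 16² = 944.
β₁ = (242·10 − 16·33)/944 = 473/236; β₀ = (120·33 − 16·242)/944 = 11/118.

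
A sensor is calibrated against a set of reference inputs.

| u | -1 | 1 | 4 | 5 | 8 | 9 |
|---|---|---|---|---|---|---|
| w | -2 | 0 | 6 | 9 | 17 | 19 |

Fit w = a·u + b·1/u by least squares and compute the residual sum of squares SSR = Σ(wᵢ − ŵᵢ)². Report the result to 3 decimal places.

Compute the Gram sums: Σu·u = 188, Σu·1/u = 6, Σ1/u·1/u = 276109/129600.
And Σu·w = 378, Σ1/u·w = 3433/360.
Normal equations: [[188, 6]; [6, 276109/129600]]·[a, b]ᵀ = [378, 3433/360]ᵀ.
det = 188·(276109/129600) − 6² = 11810723/32400.
a = (378·(276109/129600) − 6·(3433/360))/(11810723/32400) = 2551419/1243234; b = (188·(3433/360) − 6·378)/(11810723/32400) = -810360/621617.
Residuals: -1555769/1243234, -930699/1243234, -1170546/621617, -1243845/1243234, 463108/621617, 838755/1243234; SSR = 4776199/621617.

SSR = 7.684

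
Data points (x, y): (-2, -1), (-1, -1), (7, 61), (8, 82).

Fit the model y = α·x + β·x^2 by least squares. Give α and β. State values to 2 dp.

AᵀA·[α, β]ᵀ = Aᵀy reads: 118·α + 846·β = 1086;  846·α + 6514·β = 8232.
Eliminating β: 6514·(row 1) − 846·(row 2) gives 52936·α = 6514·1086 − 846·8232 = 109932, so α = 27483/13234.
Then β = (8232 − 846·(27483/13234))/6514 = 13155/13234.

α = 2.08, β = 0.99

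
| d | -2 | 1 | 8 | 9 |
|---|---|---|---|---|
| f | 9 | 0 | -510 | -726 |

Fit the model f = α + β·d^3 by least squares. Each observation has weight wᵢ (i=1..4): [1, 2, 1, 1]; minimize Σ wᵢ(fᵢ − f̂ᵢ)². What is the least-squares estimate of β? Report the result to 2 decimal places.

β = -1.00

From the data, Σwᵢ·1 = 5, Σwᵢ·d^3 = 1235, Σwᵢ·d^3·d^3 = 793651.
Right-hand side: Σwᵢ·f = -1227, Σwᵢ·d^3·f = -790446.
Normal equations: [[5, 1235]; [1235, 793651]]·[α, β]ᵀ = [-1227, -790446]ᵀ.
Eliminating β: 793651·(row 1) − 1235·(row 2) gives 2443030·α = 793651·(-1227) − 1235·(-790446) = 2391033, so α = 2391033/2443030.
Then β = ((-790446) − 1235·(2391033/2443030))/793651 = -487377/488606.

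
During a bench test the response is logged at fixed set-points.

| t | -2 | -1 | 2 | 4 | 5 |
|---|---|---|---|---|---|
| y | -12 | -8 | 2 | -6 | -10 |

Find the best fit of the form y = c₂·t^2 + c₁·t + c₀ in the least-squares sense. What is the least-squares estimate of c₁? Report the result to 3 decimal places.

c₁ = 3.378

From the data, Σt^2·t^2 = 914, Σt^2·t = 188, Σt^2 = 50, Σt·t = 50, Σt = 8, Σ1 = 5.
Moment sums: Σt^2·y = -394, Σt·y = -38, Σy = -34.
MᵀM·[c₂, c₁, c₀]ᵀ = Mᵀy becomes [[914, 188, 50]; [188, 50, 8]; [50, 8, 5]]·[c₂, c₁, c₀]ᵀ = [-394, -38, -34]ᵀ.
Inverting the 3×3 Gram matrix, [c₂, c₁, c₀]ᵀ = [-175/173, 1753/519, -1084/519]ᵀ.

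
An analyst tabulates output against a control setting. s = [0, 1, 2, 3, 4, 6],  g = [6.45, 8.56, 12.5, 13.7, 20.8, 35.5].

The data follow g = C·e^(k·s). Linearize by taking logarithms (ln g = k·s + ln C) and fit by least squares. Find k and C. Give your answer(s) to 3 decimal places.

Taking logs, ln g = k·s + ln C, so regress ln g on s.
Sums: Σs = 16.0000, Σ(s)² = 66.0000, Σln g = 15.7588, Σs·ln g = 48.6078.
Normal system: [[66.0000, 16.0000]; [16.0000, 6]]·[k, ln C]ᵀ = [48.6078, 15.7588]ᵀ.
Δ = 66.0000·6 − (16.0000)² = 140.0000; k = (48.6078·6 − 16.0000·15.7588)/140.0000 = 0.28218, ln C = (66.0000·15.7588 − 16.0000·48.6078)/140.0000 = 1.87397, so C = exp(1.87397) = 6.51412.

k = 0.282, C = 6.514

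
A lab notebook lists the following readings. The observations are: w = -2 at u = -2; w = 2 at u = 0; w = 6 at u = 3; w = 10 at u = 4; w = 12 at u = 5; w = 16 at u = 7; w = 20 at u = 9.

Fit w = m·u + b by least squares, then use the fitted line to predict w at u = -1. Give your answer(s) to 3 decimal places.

Normal-equation sums: Σu·u = 184, Σu = 26, Σ1 = 7.
For Mᵀw: Σu·w = 414, Σw = 64.
MᵀM·[m, b]ᵀ = Mᵀw becomes [[184, 26]; [26, 7]]·[m, b]ᵀ = [414, 64]ᵀ.
Eliminating b: 7·(row 1) − 26·(row 2) gives 612·m = 7·414 − 26·64 = 1234, so m = 617/306.
Then b = (64 − 26·(617/306))/7 = 253/153.
At u = -1: ŵ = (617/306)·(-1) + (253/153)·(1) = -37/102.

ŵ = -0.363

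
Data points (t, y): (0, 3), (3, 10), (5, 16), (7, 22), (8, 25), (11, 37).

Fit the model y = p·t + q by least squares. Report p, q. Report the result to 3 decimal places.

p = 3.062, q = 1.482

The normal equations are: 268·p + 34·q = 871;  34·p + 6·q = 113.
det = 268·6 − 34² = 452.
p = (871·6 − 34·113)/452 = 346/113; q = (268·113 − 34·871)/452 = 335/226.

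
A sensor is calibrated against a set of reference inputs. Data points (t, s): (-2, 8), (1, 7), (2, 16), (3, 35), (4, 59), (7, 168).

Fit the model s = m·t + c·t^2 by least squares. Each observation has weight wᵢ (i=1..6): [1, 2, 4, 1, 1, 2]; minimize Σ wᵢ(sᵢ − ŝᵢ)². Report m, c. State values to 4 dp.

Entries of AᵀWA: Σwᵢ·t·t = 145, Σwᵢ·t·t^2 = 803, Σwᵢ·t^2·t^2 = 5221.
Right-hand side: Σwᵢ·t·s = 2819, Σwᵢ·t^2·s = 18025.
Eliminating c: 5221·(row 1) − 803·(row 2) gives 112236·m = 5221·2819 − 803·18025 = 243924, so m = 20327/9353.
Then c = (18025 − 803·(20327/9353))/5221 = 29164/9353.

m = 2.1733, c = 3.1181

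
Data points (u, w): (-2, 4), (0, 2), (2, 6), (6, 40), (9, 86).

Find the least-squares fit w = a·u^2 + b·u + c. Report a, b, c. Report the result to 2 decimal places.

a = 0.99, b = 0.53, c = 1.38

Forming AᵀA = [[7889, 945, 125]; [945, 125, 15]; [125, 15, 5]] and Aᵀw = [8446, 1018, 138]ᵀ gives AᵀA·[a, b, c]ᵀ = Aᵀw.
Row-reducing yields a = 2770/2811, b = 2478/4685, c = 19366/14055.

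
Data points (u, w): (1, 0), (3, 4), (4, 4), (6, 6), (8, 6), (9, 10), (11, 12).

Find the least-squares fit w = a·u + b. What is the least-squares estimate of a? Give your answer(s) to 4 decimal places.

With design matrix M, MᵀM = [[328, 42]; [42, 7]] and Mᵀw = [334, 42]ᵀ.
Determinant 328·7 − 42² = 532.
a = (334·7 − 42·42)/532 = 41/38; b = (328·42 − 42·334)/532 = -9/19.

a = 1.0789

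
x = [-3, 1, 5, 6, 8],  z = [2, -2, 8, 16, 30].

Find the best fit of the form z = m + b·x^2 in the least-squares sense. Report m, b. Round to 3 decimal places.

Normal-equation sums: Σ1 = 5, Σx^2 = 135, Σx^2·x^2 = 6099.
And Σz = 54, Σx^2·z = 2712.
det = 5·6099 − 135² = 12270.
m = (54·6099 − 135·2712)/12270 = -6129/2045; b = (5·2712 − 135·54)/12270 = 209/409.

m = -2.997, b = 0.511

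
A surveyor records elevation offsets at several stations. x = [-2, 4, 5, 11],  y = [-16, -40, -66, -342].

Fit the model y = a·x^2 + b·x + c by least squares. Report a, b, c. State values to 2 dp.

MᵀM·[a, b, c]ᵀ = Mᵀy reads: 15538·a + 1512·b + 166·c = -43736;  1512·a + 166·b + 18·c = -4220;  166·a + 18·b + 4·c = -464.
Inverting the 3×3 Gram matrix, [a, b, c]ᵀ = [-3, 163/85, -11/85]ᵀ.

a = -3.00, b = 1.92, c = -0.13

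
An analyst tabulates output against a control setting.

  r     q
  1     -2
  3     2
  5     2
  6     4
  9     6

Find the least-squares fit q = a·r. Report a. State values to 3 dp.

Forming XᵀX = [[152]] and Xᵀq = [92]ᵀ gives XᵀX·[a]ᵀ = Xᵀq.
Hence a = 92 / 152 ≈ 0.605263.

a = 0.605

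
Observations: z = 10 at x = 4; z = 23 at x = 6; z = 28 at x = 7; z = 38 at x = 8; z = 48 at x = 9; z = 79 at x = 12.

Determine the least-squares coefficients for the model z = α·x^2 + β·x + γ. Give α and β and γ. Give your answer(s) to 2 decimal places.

α = 0.42, β = 2.01, γ = -4.78

Forming AᵀA = [[35346, 3592, 390]; [3592, 390, 46]; [390, 46, 6]] and Aᵀz = [20056, 2058, 226]ᵀ gives AᵀA·[α, β, γ]ᵀ = Aᵀz.
Solving the 3×3 system (Gaussian elimination) gives α = 32/77, β = 155/77, γ = -368/77.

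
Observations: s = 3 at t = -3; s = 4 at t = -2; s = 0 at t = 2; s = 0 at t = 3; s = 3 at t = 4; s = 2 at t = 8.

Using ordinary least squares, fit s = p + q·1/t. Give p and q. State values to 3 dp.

p = 2.221, q = -3.540

With design matrix M, MᵀM = [[6, 3/8]; [3/8, 461/576]] and Mᵀs = [12, -2]ᵀ.
Determinant 6·(461/576) − (3/8)² = 895/192.
p = (12·(461/576) − (3/8)·(-2))/(895/192) = 1988/895; q = (6·(-2) − (3/8)·12)/(895/192) = -3168/895.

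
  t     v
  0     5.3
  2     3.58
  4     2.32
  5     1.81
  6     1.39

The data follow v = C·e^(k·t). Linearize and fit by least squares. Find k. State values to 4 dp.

With ln vᵢ as the transformed response and tᵢ as the regressor:
AᵀA = [[81.0000, 17.0000]; [17.0000, 5]], rhs = [10.8595, 4.7073]ᵀ  (here Σt = 17.0000, Σ(t)² = 81.0000, Σln v = 4.7073, Σt·ln v = 10.8595).
Solving (det = 116.0000): k = -0.22178, ln C = 1.69550.

k = -0.2218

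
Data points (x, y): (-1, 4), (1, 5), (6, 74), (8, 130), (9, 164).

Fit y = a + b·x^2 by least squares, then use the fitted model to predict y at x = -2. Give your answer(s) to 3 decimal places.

Forming MᵀM = [[5, 183]; [183, 11955]] and Mᵀy = [377, 24277]ᵀ gives MᵀM·[a, b]ᵀ = Mᵀy.
Eliminating b: 11955·(row 1) − 183·(row 2) gives 26286·a = 11955·377 − 183·24277 = 64344, so a = 10724/4381.
Then b = (24277 − 183·(10724/4381))/11955 = 26197/13143.
At x = -2: ŷ = (10724/4381)·(1) + (26197/13143)·(4) = 136960/13143.

ŷ = 10.421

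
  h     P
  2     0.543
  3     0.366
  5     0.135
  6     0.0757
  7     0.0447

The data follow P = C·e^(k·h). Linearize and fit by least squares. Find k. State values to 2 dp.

Taking logs, ln P = k·h + ln C, so regress ln P on h.
Σh = 23.0000, Σ(h)² = 123.0000, Σln P = -9.3070, Σh·ln P = -51.4894.
Normal system: [[123.0000, 23.0000]; [23.0000, 5]]·[k, ln C]ᵀ = [-51.4894, -9.3070]ᵀ.
Δ = 123.0000·5 − (23.0000)² = 86.0000; k = (-51.4894·5 − 23.0000·-9.3070)/86.0000 = -0.50449, ln C = (123.0000·-9.3070 − 23.0000·-51.4894)/86.0000 = 0.45923.

k = -0.50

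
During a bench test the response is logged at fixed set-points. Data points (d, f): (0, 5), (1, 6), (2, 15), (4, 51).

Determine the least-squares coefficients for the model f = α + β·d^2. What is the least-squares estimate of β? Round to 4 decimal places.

Sums needed: Σ1 = 4, Σd^2 = 21, Σd^2·d^2 = 273.
Moment sums: Σf = 77, Σd^2·f = 882.
XᵀX·[α, β]ᵀ = Xᵀf becomes [[4, 21]; [21, 273]]·[α, β]ᵀ = [77, 882]ᵀ.
det = 4·273 − 21² = 651.
α = (77·273 − 21·882)/651 = 119/31; β = (4·882 − 21·77)/651 = 91/31.

β = 2.9355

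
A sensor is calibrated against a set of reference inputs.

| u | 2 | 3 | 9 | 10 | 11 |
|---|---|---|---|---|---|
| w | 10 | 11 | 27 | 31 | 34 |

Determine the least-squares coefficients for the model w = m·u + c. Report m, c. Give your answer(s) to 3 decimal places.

m = 2.700, c = 3.700

Setting ∂/∂m … = 0 gives: 315·m + 35·c = 980;  35·m + 5·c = 113.
(Σu·u = 315, Σu = 35, Σ1 = 5, Σu·w = 980, Σw = 113.)
Δ = 315·5 − 35² = 350.
m = (980·5 − 35·113)/350 = 27/10; c = (315·113 − 35·980)/350 = 37/10.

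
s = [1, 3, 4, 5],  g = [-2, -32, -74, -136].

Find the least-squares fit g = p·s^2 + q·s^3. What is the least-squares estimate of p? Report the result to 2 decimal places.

p = -0.98

Forming MᵀM = [[963, 4393]; [4393, 20451]] and Mᵀg = [-4874, -22602]ᵀ gives MᵀM·[p, q]ᵀ = Mᵀg.
Eliminating q: 20451·(row 1) − 4393·(row 2) gives 395864·p = 20451·(-4874) − 4393·(-22602) = -387588, so p = -96897/98966.
Then q = ((-22602) − 4393·(-96897/98966))/20451 = -88561/98966.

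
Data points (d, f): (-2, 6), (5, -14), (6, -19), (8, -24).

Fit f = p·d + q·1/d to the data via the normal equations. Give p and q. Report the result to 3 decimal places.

p = -3.017, q = 0.307

The normal system AᵀA·[p, q]ᵀ = Aᵀf is [[129, 4]; [4, 4801/14400]]·[p, q]ᵀ = [-388, -359/30]ᵀ.
det = 129·(4801/14400) − 4² = 129643/4800.
p = ((-388)·(4801/14400) − 4·(-359/30))/(129643/4800) = -1173508/388929; q = (129·(-359/30) − 4·(-388))/(129643/4800) = 39840/129643.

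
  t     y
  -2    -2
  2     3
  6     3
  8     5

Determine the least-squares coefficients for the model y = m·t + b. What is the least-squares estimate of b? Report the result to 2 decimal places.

Forming AᵀA = [[108, 14]; [14, 4]] and Aᵀy = [68, 9]ᵀ gives AᵀA·[m, b]ᵀ = Aᵀy.
Eliminating b: 4·(row 1) − 14·(row 2) gives 236·m = 4·68 − 14·9 = 146, so m = 73/118.
Then b = (9 − 14·(73/118))/4 = 5/59.

b = 0.08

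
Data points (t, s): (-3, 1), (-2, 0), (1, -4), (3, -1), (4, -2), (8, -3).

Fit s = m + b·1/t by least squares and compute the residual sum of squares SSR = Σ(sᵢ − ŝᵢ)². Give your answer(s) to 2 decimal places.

Compute the Gram sums: Σ1 = 6, Σ1/t = 7/8, Σ1/t·1/t = 893/576.
For Xᵀs: Σs = -9, Σ1/t·s = -133/24.
det = 6·(893/576) − (7/8)² = 1639/192.
m = ((-9)·(893/576) − (7/8)·(-133/24))/(1639/192) = -1748/1639; b = (6·(-133/24) − (7/8)·(-9))/(1639/192) = -4872/1639.
Residuals: 1763/1639, -688/1639, 64/1639, 1733/1639, -312/1639, -2560/1639; SSR = 8078/1639.

SSR = 4.93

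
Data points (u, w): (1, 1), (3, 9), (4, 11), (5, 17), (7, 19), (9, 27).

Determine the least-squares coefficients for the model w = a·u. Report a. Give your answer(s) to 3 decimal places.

With design matrix X, XᵀX = [[181]] and Xᵀw = [533]ᵀ.
Hence a = 533 / 181 ≈ 2.94475.

a = 2.945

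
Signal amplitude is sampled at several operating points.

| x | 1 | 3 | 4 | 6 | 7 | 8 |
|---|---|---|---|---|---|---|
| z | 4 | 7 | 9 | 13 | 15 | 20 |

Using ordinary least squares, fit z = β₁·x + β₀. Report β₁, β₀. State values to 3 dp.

MᵀM·[β₁, β₀]ᵀ = Mᵀz reads: 175·β₁ + 29·β₀ = 404;  29·β₁ + 6·β₀ = 68.
(Σx·x = 175, Σx = 29, Σ1 = 6, Σx·z = 404, Σz = 68.)
Determinant 175·6 − 29² = 209.
β₁ = (404·6 − 29·68)/209 = 452/209; β₀ = (175·68 − 29·404)/209 = 184/209.

β₁ = 2.163, β₀ = 0.880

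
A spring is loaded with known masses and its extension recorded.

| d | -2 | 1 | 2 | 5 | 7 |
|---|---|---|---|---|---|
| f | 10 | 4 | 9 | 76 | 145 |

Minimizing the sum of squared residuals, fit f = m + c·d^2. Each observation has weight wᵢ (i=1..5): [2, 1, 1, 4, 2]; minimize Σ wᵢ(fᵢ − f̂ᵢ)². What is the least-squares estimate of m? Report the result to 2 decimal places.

m = -0.63

Normal-equation sums: Σwᵢ·1 = 10, Σwᵢ·d^2 = 211, Σwᵢ·d^2·d^2 = 7351.
Right-hand side: Σwᵢ·f = 627, Σwᵢ·d^2·f = 21930.
So MᵀWM·[m, c]ᵀ = MᵀWf: [[10, 211]; [211, 7351]]·[m, c]ᵀ = [627, 21930]ᵀ.
Δ = 10·7351 − 211² = 28989.
m = (627·7351 − 211·21930)/28989 = -2017/3221; c = (10·21930 − 211·627)/28989 = 9667/3221.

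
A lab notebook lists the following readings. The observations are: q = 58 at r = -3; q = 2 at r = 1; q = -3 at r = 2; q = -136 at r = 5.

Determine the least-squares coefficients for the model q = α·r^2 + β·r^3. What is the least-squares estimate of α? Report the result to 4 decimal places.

Setting ∂/∂α … = 0 gives: 723·α + 2915·β = -2888;  2915·α + 16419·β = -18588.
det = 723·16419 − 2915² = 3373712.
α = ((-2888)·16419 − 2915·(-18588))/3373712 = 1691487/843428; β = (723·(-18588) − 2915·(-2888))/3373712 = -1255151/843428.

α = 2.0055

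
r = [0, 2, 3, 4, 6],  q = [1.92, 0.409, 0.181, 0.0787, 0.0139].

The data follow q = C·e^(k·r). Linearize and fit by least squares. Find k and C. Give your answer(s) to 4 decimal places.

Let Y = ln q. Fitting Y = k·r + ln C by least squares:
Σr = 15.0000, Σ(r)² = 65.0000, Σln q = -8.7690, Σr·ln q = -42.7395.
Normal system: [[65.0000, 15.0000]; [15.0000, 5]]·[k, ln C]ᵀ = [-42.7395, -8.7690]ᵀ.
Slope k = (n·Σr·ln q − Σr·Σln q)/(n·Σ(r)² − (Σr)²) = (5·-42.7395 − 15.0000·-8.7690)/100.0000 = -0.82163; ln C = (Σln q − k·Σr)/n = 0.71111, so C = exp(0.71111) = 2.03624.

k = -0.8216, C = 2.0362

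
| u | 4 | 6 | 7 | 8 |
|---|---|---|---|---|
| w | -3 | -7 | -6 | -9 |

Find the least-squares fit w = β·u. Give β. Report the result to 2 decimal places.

Forming AᵀA = [[165]] and Aᵀw = [-168]ᵀ gives AᵀA·[β]ᵀ = Aᵀw.
β = (-168)/165 = -1.01818.

β = -1.02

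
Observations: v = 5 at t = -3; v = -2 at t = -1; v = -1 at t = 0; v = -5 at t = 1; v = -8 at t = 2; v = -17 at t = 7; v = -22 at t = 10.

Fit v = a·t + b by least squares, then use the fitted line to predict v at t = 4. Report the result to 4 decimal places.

v̂ = -10.6233

Setting ∂/∂a … = 0 gives: 164·a + 16·b = -373;  16·a + 7·b = -50.
(Σt·t = 164, Σt = 16, Σ1 = 7, Σt·v = -373, Σv = -50.)
Determinant 164·7 − 16² = 892.
a = ((-373)·7 − 16·(-50))/892 = -1811/892; b = (164·(-50) − 16·(-373))/892 = -558/223.
At t = 4: v̂ = (-1811/892)·(4) + (-558/223)·(1) = -2369/223.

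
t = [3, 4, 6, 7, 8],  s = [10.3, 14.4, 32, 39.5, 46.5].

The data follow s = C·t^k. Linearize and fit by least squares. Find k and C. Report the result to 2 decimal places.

With ln sᵢ as the transformed response and ln tᵢ as the regressor:
AᵀA = [[14.4498, 8.3020]; [8.3020, 5]], rhs = [27.6071, 15.9809]ᵀ  (here Σln t = 8.3020, Σ(ln t)² = 14.4498, Σln s = 15.9809, Σln t·ln s = 27.6071).
Slope k = (n·Σln t·ln s − Σln t·Σln s)/(n·Σ(ln t)² − (Σln t)²) = (5·27.6071 − 8.3020·15.9809)/3.3255 = 1.61243; ln C = (Σln s − k·Σln t)/n = 0.51888, so C = exp(0.51888) = 1.68015.

k = 1.61, C = 1.68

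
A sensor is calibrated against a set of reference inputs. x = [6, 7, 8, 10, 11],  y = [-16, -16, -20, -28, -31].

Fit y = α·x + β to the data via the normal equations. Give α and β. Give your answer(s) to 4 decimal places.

α = -3.2907, β = 5.4419

With design matrix A, AᵀA = [[370, 42]; [42, 5]] and Aᵀy = [-989, -111]ᵀ.
det = 370·5 − 42² = 86.
α = ((-989)·5 − 42·(-111))/86 = -283/86; β = (370·(-111) − 42·(-989))/86 = 234/43.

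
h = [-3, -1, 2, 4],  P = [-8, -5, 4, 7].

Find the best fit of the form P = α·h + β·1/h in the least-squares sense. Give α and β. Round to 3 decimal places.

α = 1.755, β = 3.089

From the data, Σh·h = 30, Σh·1/h = 4, Σ1/h·1/h = 205/144.
Moment sums: Σh·P = 65, Σ1/h·P = 137/12.
AᵀA·[α, β]ᵀ = AᵀP becomes [[30, 4]; [4, 205/144]]·[α, β]ᵀ = [65, 137/12]ᵀ.
det = 30·(205/144) − 4² = 641/24.
α = (65·(205/144) − 4·(137/12))/(641/24) = 6749/3846; β = (30·(137/12) − 4·65)/(641/24) = 1980/641.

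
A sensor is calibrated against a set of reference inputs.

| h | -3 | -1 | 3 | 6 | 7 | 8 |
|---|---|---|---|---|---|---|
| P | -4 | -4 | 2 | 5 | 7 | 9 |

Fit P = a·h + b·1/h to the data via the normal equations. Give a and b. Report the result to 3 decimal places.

a = 0.937, b = 2.594

Normal-equation sums: Σh·h = 168, Σh·1/h = 6, Σ1/h·1/h = 4033/3136.
And Σh·P = 173, Σ1/h·P = 215/24.
Normal equations: [[168, 6]; [6, 4033/3136]]·[a, b]ᵀ = [173, 215/24]ᵀ.
det = 168·(4033/3136) − 6² = 10083/56.
a = (173·(4033/3136) − 6·(215/24))/(10083/56) = 176383/188216; b = (168·(215/24) − 6·173)/(10083/56) = 26152/10083.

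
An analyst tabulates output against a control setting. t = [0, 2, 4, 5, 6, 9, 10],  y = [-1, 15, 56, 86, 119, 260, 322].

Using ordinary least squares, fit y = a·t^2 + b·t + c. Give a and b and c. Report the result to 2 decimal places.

AᵀA·[a, b, c]ᵀ = Aᵀy reads: 18754·a + 2142·b + 262·c = 60650;  2142·a + 262·b + 36·c = 6958;  262·a + 36·b + 7·c = 857.
(Σt^2·t^2 = 18754, Σt^2·t = 2142, Σt^2 = 262, Σt·t = 262, Σt = 36, Σ1 = 7, Σt^2·y = 60650, Σt·y = 6958, Σy = 857.)
Inverting the 3×3 Gram matrix, [a, b, c]ᵀ = [98865/32872, 68791/32872, -14843/16436]ᵀ.

a = 3.01, b = 2.09, c = -0.90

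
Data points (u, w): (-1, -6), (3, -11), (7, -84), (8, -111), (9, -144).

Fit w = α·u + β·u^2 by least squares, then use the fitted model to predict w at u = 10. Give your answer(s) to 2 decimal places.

The normal system AᵀA·[α, β]ᵀ = Aᵀw is [[204, 1610]; [1610, 13140]]·[α, β]ᵀ = [-2799, -22989]ᵀ.
Δ = 204·13140 − 1610² = 88460.
α = ((-2799)·13140 − 1610·(-22989))/88460 = 23343/8846; β = (204·(-22989) − 1610·(-2799))/88460 = -91683/44230.
At u = 10: ŵ = (23343/8846)·(10) + (-91683/44230)·(100) = -800115/4423.

ŵ = -180.90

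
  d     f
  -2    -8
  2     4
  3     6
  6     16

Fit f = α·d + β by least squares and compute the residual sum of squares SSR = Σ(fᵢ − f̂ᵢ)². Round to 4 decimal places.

The normal system MᵀM·[α, β]ᵀ = Mᵀf is [[53, 9]; [9, 4]]·[α, β]ᵀ = [138, 18]ᵀ.
Determinant 53·4 − 9² = 131.
α = (138·4 − 9·18)/131 = 390/131; β = (53·18 − 9·138)/131 = -288/131.
Residuals: 20/131, 32/131, -96/131, 44/131; SSR = 96/131.

SSR = 0.7328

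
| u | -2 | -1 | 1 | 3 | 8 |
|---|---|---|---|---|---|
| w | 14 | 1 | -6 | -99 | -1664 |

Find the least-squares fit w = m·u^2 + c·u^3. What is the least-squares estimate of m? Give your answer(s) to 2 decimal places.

Setting ∂/∂m … = 0 gives: 4195·m + 32979·c = -107336;  32979·m + 262939·c = -854760.
(Σu^2·u^2 = 4195, Σu^2·u^3 = 32979, Σu^3·u^3 = 262939, Σu^2·w = -107336, Σu^3·w = -854760.)
det = 4195·262939 − 32979² = 15414664.
m = ((-107336)·262939 − 32979·(-854760))/15414664 = -4211308/1926833; c = (4195·(-854760) − 32979·(-107336))/15414664 = -5735532/1926833.

m = -2.19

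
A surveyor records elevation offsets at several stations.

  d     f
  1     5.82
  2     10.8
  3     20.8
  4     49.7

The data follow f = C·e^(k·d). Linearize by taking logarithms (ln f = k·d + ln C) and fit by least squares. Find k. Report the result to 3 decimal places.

k = 0.709

Taking logs, ln f = k·d + ln C, so regress ln f on d.
Σd = 10.0000, Σ(d)² = 30.0000, Σln f = 11.0818, Σd·ln f = 31.2493.
Equations: 30.0000·k + 10.0000·ln C = 31.2493;  10.0000·k + 4·ln C = 11.0818.
Δ = 30.0000·4 − (10.0000)² = 20.0000; k = (31.2493·4 − 10.0000·11.0818)/20.0000 = 0.70895, ln C = (30.0000·11.0818 − 10.0000·31.2493)/20.0000 = 0.99807.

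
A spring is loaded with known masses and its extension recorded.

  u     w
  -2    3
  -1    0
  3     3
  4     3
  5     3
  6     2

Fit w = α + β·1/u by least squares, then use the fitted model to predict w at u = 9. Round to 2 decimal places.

Entries of MᵀM: Σ1 = 6, Σ1/u = -11/20, Σ1/u·1/u = 5369/3600.
Right-hand side: Σw = 14, Σ1/u·w = 71/60.
MᵀM·[α, β]ᵀ = Mᵀw becomes [[6, -11/20]; [-11/20, 5369/3600]]·[α, β]ᵀ = [14, 71/60]ᵀ.
Determinant 6·(5369/3600) − (-11/20)² = 415/48.
α = (14·(5369/3600) − (-11/20)·(71/60))/(415/48) = 77509/31125; β = (6·(71/60) − (-11/20)·14)/(415/48) = 3552/2075.
At u = 9: ŵ = (77509/31125)·(1) + (3552/2075)·(1/9) = 83429/31125.

ŵ = 2.68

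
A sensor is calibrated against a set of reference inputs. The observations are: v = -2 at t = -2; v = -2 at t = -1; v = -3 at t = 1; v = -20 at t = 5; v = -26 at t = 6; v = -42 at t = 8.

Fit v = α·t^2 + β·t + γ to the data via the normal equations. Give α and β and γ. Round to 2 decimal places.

α = -0.50, β = -0.99, γ = -2.07

Sums needed: Σt^2·t^2 = 6035, Σt^2·t = 845, Σt^2 = 131, Σt·t = 131, Σt = 17, Σ1 = 6.
And Σt^2·v = -4137, Σt·v = -589, Σv = -95.
Inverting the 3×3 Gram matrix, [α, β, γ]ᵀ = [-57971/115392, -113935/115392, -19877/9616]ᵀ.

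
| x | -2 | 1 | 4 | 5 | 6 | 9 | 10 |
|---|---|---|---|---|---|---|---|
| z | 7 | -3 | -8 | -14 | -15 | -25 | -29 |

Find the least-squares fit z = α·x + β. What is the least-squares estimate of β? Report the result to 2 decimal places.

MᵀM·[α, β]ᵀ = Mᵀz reads: 263·α + 33·β = -724;  33·α + 7·β = -87.
det = 263·7 − 33² = 752.
α = ((-724)·7 − 33·(-87))/752 = -2197/752; β = (263·(-87) − 33·(-724))/752 = 1011/752.

β = 1.34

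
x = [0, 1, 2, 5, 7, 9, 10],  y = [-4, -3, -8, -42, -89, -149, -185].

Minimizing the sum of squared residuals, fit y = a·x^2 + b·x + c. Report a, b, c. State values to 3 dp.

a = -2.052, b = 2.363, c = -3.817

Sums needed: Σx^2·x^2 = 19604, Σx^2·x = 2206, Σx^2 = 260, Σx·x = 260, Σx = 34, Σ1 = 7.
For Aᵀy: Σx^2·y = -36015, Σx·y = -4043, Σy = -480.
Inverting the 3×3 Gram matrix, [a, b, c]ᵀ = [-387997/189042, 446753/189042, -120251/31507]ᵀ.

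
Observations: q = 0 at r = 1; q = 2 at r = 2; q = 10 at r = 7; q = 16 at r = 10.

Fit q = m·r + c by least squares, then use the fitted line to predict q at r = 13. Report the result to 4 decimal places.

q̂ = 20.9259

With design matrix X, XᵀX = [[154, 20]; [20, 4]] and Xᵀq = [234, 28]ᵀ.
Δ = 154·4 − 20² = 216.
m = (234·4 − 20·28)/216 = 47/27; c = (154·28 − 20·234)/216 = -46/27.
At r = 13: q̂ = (47/27)·(13) + (-46/27)·(1) = 565/27.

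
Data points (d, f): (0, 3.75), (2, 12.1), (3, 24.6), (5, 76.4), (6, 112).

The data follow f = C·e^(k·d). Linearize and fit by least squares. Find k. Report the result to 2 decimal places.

k = 0.58

Taking logs, ln f = k·d + ln C, so regress ln f on d.
XᵀX = [[74.0000, 16.0000]; [16.0000, 5]], rhs = [64.5856, 16.0722]ᵀ  (here Σd = 16.0000, Σ(d)² = 74.0000, Σln f = 16.0722, Σd·ln f = 64.5856).
Solving (det = 114.0000): k = 0.57695, ln C = 1.36819.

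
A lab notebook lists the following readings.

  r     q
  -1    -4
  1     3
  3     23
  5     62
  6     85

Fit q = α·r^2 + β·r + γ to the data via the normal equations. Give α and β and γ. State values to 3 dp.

α = 1.930, β = 3.098, γ = -2.669

Normal-equation sums: Σr^2·r^2 = 2004, Σr^2·r = 368, Σr^2 = 72, Σr·r = 72, Σr = 14, Σ1 = 5.
And Σr^2·q = 4816, Σr·q = 896, Σq = 169.
Row-reducing yields α = 2434/1261, β = 601/194, γ = -3366/1261.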